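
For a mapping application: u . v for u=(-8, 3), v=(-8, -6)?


u . v = u_x*v_x + u_y*v_y = (-8)*(-8) + 3*(-6)
= 64 + (-18) = 46

46


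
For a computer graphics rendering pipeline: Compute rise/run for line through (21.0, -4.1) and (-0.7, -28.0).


slope = (y2-y1)/(x2-x1) = ((-28)-(-4.1))/((-0.7)-21) = (-23.9)/(-21.7) = 1.1014

1.1014


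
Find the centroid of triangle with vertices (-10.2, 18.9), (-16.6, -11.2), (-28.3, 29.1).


Centroid = ((x_A+x_B+x_C)/3, (y_A+y_B+y_C)/3)
= (((-10.2)+(-16.6)+(-28.3))/3, (18.9+(-11.2)+29.1)/3)
= (-18.3667, 12.2667)

(-18.3667, 12.2667)


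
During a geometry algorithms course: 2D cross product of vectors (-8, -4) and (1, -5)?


u x v = u_x*v_y - u_y*v_x = (-8)*(-5) - (-4)*1
= 40 - (-4) = 44

44


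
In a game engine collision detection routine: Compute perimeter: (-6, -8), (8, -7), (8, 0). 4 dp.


Sides: (-6, -8)->(8, -7): sqrt(197) = 14.035669, (8, -7)->(8, 0): sqrt(49) = 7, (8, 0)->(-6, -8): sqrt(260) = 16.124515
Sum = 37.160184
Perimeter = 37.1602

37.1602


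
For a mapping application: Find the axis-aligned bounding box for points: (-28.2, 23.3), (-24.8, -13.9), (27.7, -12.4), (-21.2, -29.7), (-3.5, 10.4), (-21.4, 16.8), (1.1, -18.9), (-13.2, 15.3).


x range: [-28.2, 27.7]
y range: [-29.7, 23.3]
Bounding box: (-28.2,-29.7) to (27.7,23.3)

(-28.2,-29.7) to (27.7,23.3)


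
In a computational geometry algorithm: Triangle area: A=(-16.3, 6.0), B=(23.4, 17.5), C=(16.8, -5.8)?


Area = |x_A(y_B-y_C) + x_B(y_C-y_A) + x_C(y_A-y_B)|/2
= |(-379.79) + (-276.12) + (-193.2)|/2
= 849.11/2 = 424.555

424.555


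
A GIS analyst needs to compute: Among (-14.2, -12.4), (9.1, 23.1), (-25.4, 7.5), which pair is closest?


d(P0,P1) = 42.4634, d(P0,P2) = 22.8353, d(P1,P2) = 37.863
Closest: P0 and P2

Closest pair: (-14.2, -12.4) and (-25.4, 7.5), distance = 22.8353


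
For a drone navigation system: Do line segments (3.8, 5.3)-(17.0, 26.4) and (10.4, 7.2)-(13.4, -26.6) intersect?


Cross products: d1=-228.78, d2=280.68, d3=-114.18, d4=-623.64
d1*d2 < 0 and d3*d4 < 0? no

No, they don't intersect


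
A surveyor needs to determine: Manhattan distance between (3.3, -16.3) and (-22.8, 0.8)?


|3.3-(-22.8)| + |(-16.3)-0.8| = 26.1 + 17.1 = 43.2

43.2


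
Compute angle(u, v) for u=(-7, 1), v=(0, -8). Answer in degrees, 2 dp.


u.v = -8, |u| = sqrt(50) = 7.0711, |v| = sqrt(64) = 8
cos(theta) = u.v/(|u||v|) = -8/sqrt(3200) = -0.141421
theta = acos(-0.141421) = 98.13 degrees

98.13 degrees


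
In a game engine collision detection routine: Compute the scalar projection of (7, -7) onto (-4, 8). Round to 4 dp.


u.v = -84, |v| = sqrt(80) = 8.9443
Scalar projection = u.v / |v| = -84 / sqrt(80) = -9.3915

-9.3915


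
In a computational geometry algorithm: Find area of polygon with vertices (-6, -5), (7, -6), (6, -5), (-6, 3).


Shoelace sum: ((-6)*(-6) - 7*(-5)) + (7*(-5) - 6*(-6)) + (6*3 - (-6)*(-5)) + ((-6)*(-5) - (-6)*3)
= 108
Area = |108|/2 = 54

54


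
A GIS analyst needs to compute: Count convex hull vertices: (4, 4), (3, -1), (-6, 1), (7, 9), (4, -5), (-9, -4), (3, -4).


Convex hull vertices (CCW): (-9, -4), (4, -5), (7, 9), (-6, 1)
Count = 4

4


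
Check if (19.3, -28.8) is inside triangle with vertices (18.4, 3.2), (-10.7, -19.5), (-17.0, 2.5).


Cross products: AB x AP = 951.63, BC x BP = -601.41, CA x CP = -1133.43
All same sign? no

No, outside


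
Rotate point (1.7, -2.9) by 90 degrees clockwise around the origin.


90° CW: (x,y) -> (y, -x)
(1.7,-2.9) -> (-2.9, -1.7)

(-2.9, -1.7)


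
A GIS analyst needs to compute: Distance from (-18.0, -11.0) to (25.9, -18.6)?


dx=43.9, dy=-7.6
d^2 = 43.9^2 + (-7.6)^2 = 1984.97
d = sqrt(1984.97) = 44.553

44.553


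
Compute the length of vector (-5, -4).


|u| = sqrt((-5)^2 + (-4)^2) = sqrt(41) = 6.4031

6.4031


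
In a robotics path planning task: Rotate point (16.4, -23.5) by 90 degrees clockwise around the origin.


90° CW: (x,y) -> (y, -x)
(16.4,-23.5) -> (-23.5, -16.4)

(-23.5, -16.4)


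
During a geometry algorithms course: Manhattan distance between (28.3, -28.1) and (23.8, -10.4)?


|28.3-23.8| + |(-28.1)-(-10.4)| = 4.5 + 17.7 = 22.2

22.2


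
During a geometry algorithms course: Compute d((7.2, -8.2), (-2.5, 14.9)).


dx=-9.7, dy=23.1
d^2 = (-9.7)^2 + 23.1^2 = 627.7
d = sqrt(627.7) = 25.0539

25.0539


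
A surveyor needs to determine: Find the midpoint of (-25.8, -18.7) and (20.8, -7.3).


M = (((-25.8)+20.8)/2, ((-18.7)+(-7.3))/2)
= (-2.5, -13)

(-2.5, -13)


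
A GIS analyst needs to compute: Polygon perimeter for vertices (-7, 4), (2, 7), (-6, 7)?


Sides: (-7, 4)->(2, 7): sqrt(90) = 9.486833, (2, 7)->(-6, 7): sqrt(64) = 8, (-6, 7)->(-7, 4): sqrt(10) = 3.162278
Sum = 20.649111
Perimeter = 20.6491

20.6491


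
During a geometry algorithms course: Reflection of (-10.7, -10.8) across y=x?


Reflection over y=x: (x,y) -> (y,x)
(-10.7, -10.8) -> (-10.8, -10.7)

(-10.8, -10.7)


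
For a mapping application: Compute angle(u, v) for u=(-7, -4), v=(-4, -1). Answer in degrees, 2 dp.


u.v = 32, |u| = sqrt(65) = 8.0623, |v| = sqrt(17) = 4.1231
cos(theta) = u.v/(|u||v|) = 32/sqrt(1105) = 0.962651
theta = acos(0.962651) = 15.71 degrees

15.71 degrees


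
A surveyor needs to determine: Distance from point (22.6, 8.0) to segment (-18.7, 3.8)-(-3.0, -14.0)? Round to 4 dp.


Project P onto AB: t = 1 (clamped to [0,1])
Closest point on segment: (-3, -14)
Distance: 33.7544

33.7544


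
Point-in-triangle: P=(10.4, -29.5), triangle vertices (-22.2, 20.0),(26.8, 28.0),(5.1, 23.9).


Cross products: AB x AP = -2686.3, BC x BP = 1180.51, CA x CP = 1478.49
All same sign? no

No, outside


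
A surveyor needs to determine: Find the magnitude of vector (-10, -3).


|u| = sqrt((-10)^2 + (-3)^2) = sqrt(109) = 10.4403

10.4403


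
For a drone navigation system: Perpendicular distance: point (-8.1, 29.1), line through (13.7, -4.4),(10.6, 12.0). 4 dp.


|cross product| = 253.67
|line direction| = sqrt(278.57) = 16.6904
Distance = 253.67/sqrt(278.57) = 15.1985

15.1985


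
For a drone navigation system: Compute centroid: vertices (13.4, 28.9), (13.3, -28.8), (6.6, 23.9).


Centroid = ((x_A+x_B+x_C)/3, (y_A+y_B+y_C)/3)
= ((13.4+13.3+6.6)/3, (28.9+(-28.8)+23.9)/3)
= (11.1, 8)

(11.1, 8)


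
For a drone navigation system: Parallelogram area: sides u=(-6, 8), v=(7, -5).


|u x v| = |(-6)*(-5) - 8*7|
= |30 - 56| = 26

26


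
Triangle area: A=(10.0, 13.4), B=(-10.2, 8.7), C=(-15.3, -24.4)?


Area = |x_A(y_B-y_C) + x_B(y_C-y_A) + x_C(y_A-y_B)|/2
= |331 + 385.56 + (-71.91)|/2
= 644.65/2 = 322.325

322.325


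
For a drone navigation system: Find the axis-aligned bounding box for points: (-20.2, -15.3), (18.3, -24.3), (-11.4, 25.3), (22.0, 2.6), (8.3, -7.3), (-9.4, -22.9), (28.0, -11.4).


x range: [-20.2, 28]
y range: [-24.3, 25.3]
Bounding box: (-20.2,-24.3) to (28,25.3)

(-20.2,-24.3) to (28,25.3)


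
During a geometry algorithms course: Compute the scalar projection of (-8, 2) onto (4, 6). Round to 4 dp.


u.v = -20, |v| = sqrt(52) = 7.2111
Scalar projection = u.v / |v| = -20 / sqrt(52) = -2.7735

-2.7735


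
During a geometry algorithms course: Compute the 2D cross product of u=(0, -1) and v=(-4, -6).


u x v = u_x*v_y - u_y*v_x = 0*(-6) - (-1)*(-4)
= 0 - 4 = -4

-4


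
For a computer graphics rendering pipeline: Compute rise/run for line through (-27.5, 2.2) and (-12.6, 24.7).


slope = (y2-y1)/(x2-x1) = (24.7-2.2)/((-12.6)-(-27.5)) = 22.5/14.9 = 1.5101

1.5101


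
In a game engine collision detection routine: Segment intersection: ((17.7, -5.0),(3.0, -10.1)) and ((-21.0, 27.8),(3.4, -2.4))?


Cross products: d1=368.42, d2=-199.96, d3=-679.53, d4=-111.15
d1*d2 < 0 and d3*d4 < 0? no

No, they don't intersect


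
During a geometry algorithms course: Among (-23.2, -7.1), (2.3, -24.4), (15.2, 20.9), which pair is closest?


d(P0,P1) = 30.8146, d(P0,P2) = 47.5243, d(P1,P2) = 47.101
Closest: P0 and P1

Closest pair: (-23.2, -7.1) and (2.3, -24.4), distance = 30.8146


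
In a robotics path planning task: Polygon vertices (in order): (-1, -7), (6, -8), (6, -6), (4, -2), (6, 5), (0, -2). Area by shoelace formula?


Shoelace sum: ((-1)*(-8) - 6*(-7)) + (6*(-6) - 6*(-8)) + (6*(-2) - 4*(-6)) + (4*5 - 6*(-2)) + (6*(-2) - 0*5) + (0*(-7) - (-1)*(-2))
= 92
Area = |92|/2 = 46

46


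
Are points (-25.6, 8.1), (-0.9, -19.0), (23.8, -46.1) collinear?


Cross product: ((-0.9)-(-25.6))*((-46.1)-8.1) - ((-19)-8.1)*(23.8-(-25.6))
= 0

Yes, collinear


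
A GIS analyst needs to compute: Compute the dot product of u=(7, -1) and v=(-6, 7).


u . v = u_x*v_x + u_y*v_y = 7*(-6) + (-1)*7
= (-42) + (-7) = -49

-49


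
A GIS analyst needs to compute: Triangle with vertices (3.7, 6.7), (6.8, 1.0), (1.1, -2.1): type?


Side lengths squared: AB^2=42.1, BC^2=42.1, CA^2=84.2
Sorted: [42.1, 42.1, 84.2]
By sides: Isosceles, By angles: Right

Isosceles, Right


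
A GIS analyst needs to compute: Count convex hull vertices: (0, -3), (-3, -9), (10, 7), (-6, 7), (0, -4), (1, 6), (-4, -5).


Convex hull vertices (CCW): (-6, 7), (-4, -5), (-3, -9), (10, 7)
Count = 4

4


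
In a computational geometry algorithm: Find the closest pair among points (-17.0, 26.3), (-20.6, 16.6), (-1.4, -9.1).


d(P0,P1) = 10.3465, d(P0,P2) = 38.6849, d(P1,P2) = 32.0801
Closest: P0 and P1

Closest pair: (-17.0, 26.3) and (-20.6, 16.6), distance = 10.3465


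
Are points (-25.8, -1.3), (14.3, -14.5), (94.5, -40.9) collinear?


Cross product: (14.3-(-25.8))*((-40.9)-(-1.3)) - ((-14.5)-(-1.3))*(94.5-(-25.8))
= 0

Yes, collinear


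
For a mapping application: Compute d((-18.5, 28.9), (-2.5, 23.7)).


dx=16, dy=-5.2
d^2 = 16^2 + (-5.2)^2 = 283.04
d = sqrt(283.04) = 16.8238

16.8238


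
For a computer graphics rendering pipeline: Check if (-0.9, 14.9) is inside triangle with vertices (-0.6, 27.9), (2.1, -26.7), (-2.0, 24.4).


Cross products: AB x AP = -51.48, BC x BP = -17.26, CA x CP = -17.15
All same sign? yes

Yes, inside


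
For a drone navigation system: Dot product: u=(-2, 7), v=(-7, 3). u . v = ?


u . v = u_x*v_x + u_y*v_y = (-2)*(-7) + 7*3
= 14 + 21 = 35

35


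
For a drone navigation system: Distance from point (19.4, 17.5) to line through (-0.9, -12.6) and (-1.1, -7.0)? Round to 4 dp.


|cross product| = 119.7
|line direction| = sqrt(31.4) = 5.6036
Distance = 119.7/sqrt(31.4) = 21.3614

21.3614


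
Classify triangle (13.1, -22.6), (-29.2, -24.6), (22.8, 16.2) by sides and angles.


Side lengths squared: AB^2=1793.29, BC^2=4368.64, CA^2=1599.53
Sorted: [1599.53, 1793.29, 4368.64]
By sides: Scalene, By angles: Obtuse

Scalene, Obtuse


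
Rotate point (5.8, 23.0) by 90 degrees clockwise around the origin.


90° CW: (x,y) -> (y, -x)
(5.8,23) -> (23, -5.8)

(23, -5.8)


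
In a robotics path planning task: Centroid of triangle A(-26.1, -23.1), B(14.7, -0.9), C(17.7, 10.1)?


Centroid = ((x_A+x_B+x_C)/3, (y_A+y_B+y_C)/3)
= (((-26.1)+14.7+17.7)/3, ((-23.1)+(-0.9)+10.1)/3)
= (2.1, -4.6333)

(2.1, -4.6333)


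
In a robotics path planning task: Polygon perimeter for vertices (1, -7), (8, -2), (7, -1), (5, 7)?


Sides: (1, -7)->(8, -2): sqrt(74) = 8.602325, (8, -2)->(7, -1): sqrt(2) = 1.414214, (7, -1)->(5, 7): sqrt(68) = 8.246211, (5, 7)->(1, -7): sqrt(212) = 14.56022
Sum = 32.82297
Perimeter = 32.823

32.823


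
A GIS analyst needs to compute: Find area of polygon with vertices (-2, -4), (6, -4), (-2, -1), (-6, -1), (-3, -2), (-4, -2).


Shoelace sum: ((-2)*(-4) - 6*(-4)) + (6*(-1) - (-2)*(-4)) + ((-2)*(-1) - (-6)*(-1)) + ((-6)*(-2) - (-3)*(-1)) + ((-3)*(-2) - (-4)*(-2)) + ((-4)*(-4) - (-2)*(-2))
= 33
Area = |33|/2 = 16.5

16.5


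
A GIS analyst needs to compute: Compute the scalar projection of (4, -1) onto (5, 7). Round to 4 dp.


u.v = 13, |v| = sqrt(74) = 8.6023
Scalar projection = u.v / |v| = 13 / sqrt(74) = 1.5112

1.5112


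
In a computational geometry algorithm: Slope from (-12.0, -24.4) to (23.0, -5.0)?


slope = (y2-y1)/(x2-x1) = ((-5)-(-24.4))/(23-(-12)) = 19.4/35 = 0.5543

0.5543


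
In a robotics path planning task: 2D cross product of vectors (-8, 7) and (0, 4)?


u x v = u_x*v_y - u_y*v_x = (-8)*4 - 7*0
= (-32) - 0 = -32

-32


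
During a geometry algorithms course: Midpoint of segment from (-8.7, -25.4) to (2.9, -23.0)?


M = (((-8.7)+2.9)/2, ((-25.4)+(-23))/2)
= (-2.9, -24.2)

(-2.9, -24.2)


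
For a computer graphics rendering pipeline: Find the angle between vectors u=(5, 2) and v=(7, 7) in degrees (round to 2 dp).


u.v = 49, |u| = sqrt(29) = 5.3852, |v| = sqrt(98) = 9.8995
cos(theta) = u.v/(|u||v|) = 49/sqrt(2842) = 0.919145
theta = acos(0.919145) = 23.2 degrees

23.2 degrees


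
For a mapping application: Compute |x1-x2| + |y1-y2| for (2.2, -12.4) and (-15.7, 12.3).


|2.2-(-15.7)| + |(-12.4)-12.3| = 17.9 + 24.7 = 42.6

42.6


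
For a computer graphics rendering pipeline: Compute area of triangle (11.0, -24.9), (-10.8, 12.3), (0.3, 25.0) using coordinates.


Area = |x_A(y_B-y_C) + x_B(y_C-y_A) + x_C(y_A-y_B)|/2
= |(-139.7) + (-538.92) + (-11.16)|/2
= 689.78/2 = 344.89

344.89


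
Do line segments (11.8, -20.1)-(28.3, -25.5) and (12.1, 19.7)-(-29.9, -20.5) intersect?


Cross products: d1=1659.54, d2=2549.64, d3=658.32, d4=-231.78
d1*d2 < 0 and d3*d4 < 0? no

No, they don't intersect


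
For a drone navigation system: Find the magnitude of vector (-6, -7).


|u| = sqrt((-6)^2 + (-7)^2) = sqrt(85) = 9.2195

9.2195


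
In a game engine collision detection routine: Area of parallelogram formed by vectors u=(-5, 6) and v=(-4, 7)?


|u x v| = |(-5)*7 - 6*(-4)|
= |(-35) - (-24)| = 11

11


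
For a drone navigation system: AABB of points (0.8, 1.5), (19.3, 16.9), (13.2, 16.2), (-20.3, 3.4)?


x range: [-20.3, 19.3]
y range: [1.5, 16.9]
Bounding box: (-20.3,1.5) to (19.3,16.9)

(-20.3,1.5) to (19.3,16.9)


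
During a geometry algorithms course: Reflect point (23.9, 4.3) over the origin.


Reflection over origin: (x,y) -> (-x,-y)
(23.9, 4.3) -> (-23.9, -4.3)

(-23.9, -4.3)


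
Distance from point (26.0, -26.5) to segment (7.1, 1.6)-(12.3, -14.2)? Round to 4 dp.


Project P onto AB: t = 1 (clamped to [0,1])
Closest point on segment: (12.3, -14.2)
Distance: 18.4114

18.4114


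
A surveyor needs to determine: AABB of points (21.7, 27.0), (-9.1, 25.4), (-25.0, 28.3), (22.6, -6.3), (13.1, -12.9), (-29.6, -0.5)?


x range: [-29.6, 22.6]
y range: [-12.9, 28.3]
Bounding box: (-29.6,-12.9) to (22.6,28.3)

(-29.6,-12.9) to (22.6,28.3)


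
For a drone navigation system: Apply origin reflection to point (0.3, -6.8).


Reflection over origin: (x,y) -> (-x,-y)
(0.3, -6.8) -> (-0.3, 6.8)

(-0.3, 6.8)


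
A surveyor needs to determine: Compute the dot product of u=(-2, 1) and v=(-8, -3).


u . v = u_x*v_x + u_y*v_y = (-2)*(-8) + 1*(-3)
= 16 + (-3) = 13

13


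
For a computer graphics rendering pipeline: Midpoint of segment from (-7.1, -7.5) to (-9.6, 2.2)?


M = (((-7.1)+(-9.6))/2, ((-7.5)+2.2)/2)
= (-8.35, -2.65)

(-8.35, -2.65)


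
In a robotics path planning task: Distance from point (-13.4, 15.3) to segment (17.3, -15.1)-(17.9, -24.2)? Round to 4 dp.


Project P onto AB: t = 0 (clamped to [0,1])
Closest point on segment: (17.3, -15.1)
Distance: 43.2047

43.2047


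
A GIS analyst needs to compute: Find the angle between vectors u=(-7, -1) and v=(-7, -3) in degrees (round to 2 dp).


u.v = 52, |u| = sqrt(50) = 7.0711, |v| = sqrt(58) = 7.6158
cos(theta) = u.v/(|u||v|) = 52/sqrt(2900) = 0.965616
theta = acos(0.965616) = 15.07 degrees

15.07 degrees


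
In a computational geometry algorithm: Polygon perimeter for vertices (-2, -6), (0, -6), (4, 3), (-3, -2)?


Sides: (-2, -6)->(0, -6): sqrt(4) = 2, (0, -6)->(4, 3): sqrt(97) = 9.848858, (4, 3)->(-3, -2): sqrt(74) = 8.602325, (-3, -2)->(-2, -6): sqrt(17) = 4.123106
Sum = 24.574289
Perimeter = 24.5743

24.5743


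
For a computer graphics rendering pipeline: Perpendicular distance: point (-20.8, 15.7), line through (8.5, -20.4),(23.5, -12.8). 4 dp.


|cross product| = 764.18
|line direction| = sqrt(282.76) = 16.8155
Distance = 764.18/sqrt(282.76) = 45.4451

45.4451


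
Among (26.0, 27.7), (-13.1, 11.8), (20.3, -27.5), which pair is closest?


d(P0,P1) = 42.2092, d(P0,P2) = 55.4935, d(P1,P2) = 51.5757
Closest: P0 and P1

Closest pair: (26.0, 27.7) and (-13.1, 11.8), distance = 42.2092


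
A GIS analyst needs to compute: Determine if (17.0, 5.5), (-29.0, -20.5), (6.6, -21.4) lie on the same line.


Cross product: ((-29)-17)*((-21.4)-5.5) - ((-20.5)-5.5)*(6.6-17)
= 967

No, not collinear


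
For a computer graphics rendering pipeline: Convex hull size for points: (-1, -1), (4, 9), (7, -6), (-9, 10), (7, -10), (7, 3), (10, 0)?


Convex hull vertices (CCW): (-9, 10), (-1, -1), (7, -10), (10, 0), (4, 9)
Count = 5

5


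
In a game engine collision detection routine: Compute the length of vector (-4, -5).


|u| = sqrt((-4)^2 + (-5)^2) = sqrt(41) = 6.4031

6.4031


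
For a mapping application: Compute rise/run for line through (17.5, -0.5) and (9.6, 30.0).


slope = (y2-y1)/(x2-x1) = (30-(-0.5))/(9.6-17.5) = 30.5/(-7.9) = -3.8608

-3.8608


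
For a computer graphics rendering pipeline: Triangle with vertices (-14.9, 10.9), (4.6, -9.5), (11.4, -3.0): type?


Side lengths squared: AB^2=796.41, BC^2=88.49, CA^2=884.9
Sorted: [88.49, 796.41, 884.9]
By sides: Scalene, By angles: Right

Scalene, Right


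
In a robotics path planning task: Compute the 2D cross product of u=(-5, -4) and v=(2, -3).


u x v = u_x*v_y - u_y*v_x = (-5)*(-3) - (-4)*2
= 15 - (-8) = 23

23


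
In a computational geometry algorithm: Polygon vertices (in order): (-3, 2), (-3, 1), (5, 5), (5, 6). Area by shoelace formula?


Shoelace sum: ((-3)*1 - (-3)*2) + ((-3)*5 - 5*1) + (5*6 - 5*5) + (5*2 - (-3)*6)
= 16
Area = |16|/2 = 8

8


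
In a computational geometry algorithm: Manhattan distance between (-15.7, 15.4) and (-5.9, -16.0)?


|(-15.7)-(-5.9)| + |15.4-(-16)| = 9.8 + 31.4 = 41.2

41.2


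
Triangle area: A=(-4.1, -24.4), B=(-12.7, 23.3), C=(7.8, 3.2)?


Area = |x_A(y_B-y_C) + x_B(y_C-y_A) + x_C(y_A-y_B)|/2
= |(-82.41) + (-350.52) + (-372.06)|/2
= 804.99/2 = 402.495

402.495


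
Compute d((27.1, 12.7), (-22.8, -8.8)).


dx=-49.9, dy=-21.5
d^2 = (-49.9)^2 + (-21.5)^2 = 2952.26
d = sqrt(2952.26) = 54.3347

54.3347


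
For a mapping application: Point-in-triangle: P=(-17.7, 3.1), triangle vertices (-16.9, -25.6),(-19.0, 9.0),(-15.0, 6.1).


Cross products: AB x AP = -32.59, BC x BP = -19.83, CA x CP = -79.89
All same sign? yes

Yes, inside


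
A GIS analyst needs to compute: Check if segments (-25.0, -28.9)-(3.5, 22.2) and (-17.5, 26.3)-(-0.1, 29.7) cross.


Cross products: d1=-934.98, d2=-142.74, d3=1189.95, d4=397.71
d1*d2 < 0 and d3*d4 < 0? no

No, they don't intersect


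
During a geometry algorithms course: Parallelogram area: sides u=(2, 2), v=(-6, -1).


|u x v| = |2*(-1) - 2*(-6)|
= |(-2) - (-12)| = 10

10


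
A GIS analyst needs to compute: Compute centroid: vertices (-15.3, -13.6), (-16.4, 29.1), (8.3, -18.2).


Centroid = ((x_A+x_B+x_C)/3, (y_A+y_B+y_C)/3)
= (((-15.3)+(-16.4)+8.3)/3, ((-13.6)+29.1+(-18.2))/3)
= (-7.8, -0.9)

(-7.8, -0.9)


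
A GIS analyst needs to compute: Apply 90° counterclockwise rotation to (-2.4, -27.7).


90° CCW: (x,y) -> (-y, x)
(-2.4,-27.7) -> (27.7, -2.4)

(27.7, -2.4)


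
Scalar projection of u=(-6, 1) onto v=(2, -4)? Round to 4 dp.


u.v = -16, |v| = sqrt(20) = 4.4721
Scalar projection = u.v / |v| = -16 / sqrt(20) = -3.5777

-3.5777


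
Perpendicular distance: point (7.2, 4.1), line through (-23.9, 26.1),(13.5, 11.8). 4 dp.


|cross product| = 378.07
|line direction| = sqrt(1603.25) = 40.0406
Distance = 378.07/sqrt(1603.25) = 9.4422

9.4422


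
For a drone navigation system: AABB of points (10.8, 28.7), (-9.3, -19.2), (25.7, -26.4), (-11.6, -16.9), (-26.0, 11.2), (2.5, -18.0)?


x range: [-26, 25.7]
y range: [-26.4, 28.7]
Bounding box: (-26,-26.4) to (25.7,28.7)

(-26,-26.4) to (25.7,28.7)


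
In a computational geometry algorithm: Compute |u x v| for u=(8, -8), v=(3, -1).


|u x v| = |8*(-1) - (-8)*3|
= |(-8) - (-24)| = 16

16


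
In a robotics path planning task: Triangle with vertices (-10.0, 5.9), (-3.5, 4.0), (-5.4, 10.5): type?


Side lengths squared: AB^2=45.86, BC^2=45.86, CA^2=42.32
Sorted: [42.32, 45.86, 45.86]
By sides: Isosceles, By angles: Acute

Isosceles, Acute


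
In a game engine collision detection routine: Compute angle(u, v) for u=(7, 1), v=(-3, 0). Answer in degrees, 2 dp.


u.v = -21, |u| = sqrt(50) = 7.0711, |v| = sqrt(9) = 3
cos(theta) = u.v/(|u||v|) = -21/sqrt(450) = -0.989949
theta = acos(-0.989949) = 171.87 degrees

171.87 degrees


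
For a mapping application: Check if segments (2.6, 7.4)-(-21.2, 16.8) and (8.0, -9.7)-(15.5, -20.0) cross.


Cross products: d1=72.63, d2=-102.01, d3=356.22, d4=530.86
d1*d2 < 0 and d3*d4 < 0? no

No, they don't intersect


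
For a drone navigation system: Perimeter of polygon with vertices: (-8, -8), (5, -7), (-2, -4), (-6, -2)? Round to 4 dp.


Sides: (-8, -8)->(5, -7): sqrt(170) = 13.038405, (5, -7)->(-2, -4): sqrt(58) = 7.615773, (-2, -4)->(-6, -2): sqrt(20) = 4.472136, (-6, -2)->(-8, -8): sqrt(40) = 6.324555
Sum = 31.450869
Perimeter = 31.4509

31.4509


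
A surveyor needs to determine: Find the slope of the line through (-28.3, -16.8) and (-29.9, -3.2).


slope = (y2-y1)/(x2-x1) = ((-3.2)-(-16.8))/((-29.9)-(-28.3)) = 13.6/(-1.6) = -8.5

-8.5


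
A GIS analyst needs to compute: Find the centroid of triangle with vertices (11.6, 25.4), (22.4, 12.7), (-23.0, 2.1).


Centroid = ((x_A+x_B+x_C)/3, (y_A+y_B+y_C)/3)
= ((11.6+22.4+(-23))/3, (25.4+12.7+2.1)/3)
= (3.6667, 13.4)

(3.6667, 13.4)


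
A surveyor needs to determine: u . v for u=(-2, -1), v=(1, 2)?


u . v = u_x*v_x + u_y*v_y = (-2)*1 + (-1)*2
= (-2) + (-2) = -4

-4


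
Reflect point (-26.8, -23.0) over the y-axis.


Reflection over y-axis: (x,y) -> (-x,y)
(-26.8, -23) -> (26.8, -23)

(26.8, -23)


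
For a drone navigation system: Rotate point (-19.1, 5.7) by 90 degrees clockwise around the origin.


90° CW: (x,y) -> (y, -x)
(-19.1,5.7) -> (5.7, 19.1)

(5.7, 19.1)


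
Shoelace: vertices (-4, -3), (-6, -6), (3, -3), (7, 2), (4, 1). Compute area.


Shoelace sum: ((-4)*(-6) - (-6)*(-3)) + ((-6)*(-3) - 3*(-6)) + (3*2 - 7*(-3)) + (7*1 - 4*2) + (4*(-3) - (-4)*1)
= 60
Area = |60|/2 = 30

30


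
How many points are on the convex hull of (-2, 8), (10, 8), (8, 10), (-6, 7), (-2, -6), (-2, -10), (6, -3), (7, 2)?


Convex hull vertices (CCW): (-6, 7), (-2, -10), (6, -3), (10, 8), (8, 10), (-2, 8)
Count = 6

6


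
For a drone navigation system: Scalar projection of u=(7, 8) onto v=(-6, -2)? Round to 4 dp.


u.v = -58, |v| = sqrt(40) = 6.3246
Scalar projection = u.v / |v| = -58 / sqrt(40) = -9.1706

-9.1706


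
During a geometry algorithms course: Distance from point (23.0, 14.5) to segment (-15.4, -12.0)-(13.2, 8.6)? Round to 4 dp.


Project P onto AB: t = 1 (clamped to [0,1])
Closest point on segment: (13.2, 8.6)
Distance: 11.439

11.439


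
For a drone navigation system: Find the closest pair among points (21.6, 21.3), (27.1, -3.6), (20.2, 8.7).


d(P0,P1) = 25.5002, d(P0,P2) = 12.6775, d(P1,P2) = 14.1032
Closest: P0 and P2

Closest pair: (21.6, 21.3) and (20.2, 8.7), distance = 12.6775


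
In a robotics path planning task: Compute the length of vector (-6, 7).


|u| = sqrt((-6)^2 + 7^2) = sqrt(85) = 9.2195

9.2195


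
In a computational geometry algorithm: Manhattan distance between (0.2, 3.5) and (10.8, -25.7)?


|0.2-10.8| + |3.5-(-25.7)| = 10.6 + 29.2 = 39.8

39.8


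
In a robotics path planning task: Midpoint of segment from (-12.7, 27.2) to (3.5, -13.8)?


M = (((-12.7)+3.5)/2, (27.2+(-13.8))/2)
= (-4.6, 6.7)

(-4.6, 6.7)


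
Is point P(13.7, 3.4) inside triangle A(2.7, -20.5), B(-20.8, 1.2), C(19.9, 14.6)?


Cross products: AB x AP = -800.35, BC x BP = -372.76, CA x CP = -24.98
All same sign? yes

Yes, inside


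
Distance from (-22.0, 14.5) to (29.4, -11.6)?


dx=51.4, dy=-26.1
d^2 = 51.4^2 + (-26.1)^2 = 3323.17
d = sqrt(3323.17) = 57.6469

57.6469


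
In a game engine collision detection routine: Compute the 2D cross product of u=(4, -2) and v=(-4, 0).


u x v = u_x*v_y - u_y*v_x = 4*0 - (-2)*(-4)
= 0 - 8 = -8

-8


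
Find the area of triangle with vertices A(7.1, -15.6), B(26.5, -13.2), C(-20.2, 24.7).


Area = |x_A(y_B-y_C) + x_B(y_C-y_A) + x_C(y_A-y_B)|/2
= |(-269.09) + 1067.95 + 48.48|/2
= 847.34/2 = 423.67

423.67


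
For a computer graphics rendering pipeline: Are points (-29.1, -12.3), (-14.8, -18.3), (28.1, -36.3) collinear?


Cross product: ((-14.8)-(-29.1))*((-36.3)-(-12.3)) - ((-18.3)-(-12.3))*(28.1-(-29.1))
= 0

Yes, collinear


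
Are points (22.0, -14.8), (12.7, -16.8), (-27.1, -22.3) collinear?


Cross product: (12.7-22)*((-22.3)-(-14.8)) - ((-16.8)-(-14.8))*((-27.1)-22)
= -28.45

No, not collinear


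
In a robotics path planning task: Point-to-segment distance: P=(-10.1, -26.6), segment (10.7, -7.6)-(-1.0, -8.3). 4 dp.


Project P onto AB: t = 1 (clamped to [0,1])
Closest point on segment: (-1, -8.3)
Distance: 20.4377

20.4377


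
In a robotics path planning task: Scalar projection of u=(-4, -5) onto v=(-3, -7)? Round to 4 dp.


u.v = 47, |v| = sqrt(58) = 7.6158
Scalar projection = u.v / |v| = 47 / sqrt(58) = 6.1714

6.1714


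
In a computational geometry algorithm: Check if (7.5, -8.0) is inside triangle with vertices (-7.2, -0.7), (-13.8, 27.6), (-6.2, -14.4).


Cross products: AB x AP = -367.83, BC x BP = 624.04, CA x CP = -194.09
All same sign? no

No, outside


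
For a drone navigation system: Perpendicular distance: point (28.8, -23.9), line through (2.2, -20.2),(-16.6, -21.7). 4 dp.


|cross product| = 109.46
|line direction| = sqrt(355.69) = 18.8597
Distance = 109.46/sqrt(355.69) = 5.8039

5.8039


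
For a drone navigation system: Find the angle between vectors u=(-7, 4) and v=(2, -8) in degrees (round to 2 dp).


u.v = -46, |u| = sqrt(65) = 8.0623, |v| = sqrt(68) = 8.2462
cos(theta) = u.v/(|u||v|) = -46/sqrt(4420) = -0.691905
theta = acos(-0.691905) = 133.78 degrees

133.78 degrees


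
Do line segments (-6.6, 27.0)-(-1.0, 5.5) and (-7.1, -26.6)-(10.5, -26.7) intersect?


Cross products: d1=943.41, d2=565.57, d3=-310.91, d4=66.93
d1*d2 < 0 and d3*d4 < 0? no

No, they don't intersect


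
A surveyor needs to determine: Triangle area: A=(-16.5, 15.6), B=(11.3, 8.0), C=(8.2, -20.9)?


Area = |x_A(y_B-y_C) + x_B(y_C-y_A) + x_C(y_A-y_B)|/2
= |(-476.85) + (-412.45) + 62.32|/2
= 826.98/2 = 413.49

413.49


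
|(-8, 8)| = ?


|u| = sqrt((-8)^2 + 8^2) = sqrt(128) = 11.3137

11.3137


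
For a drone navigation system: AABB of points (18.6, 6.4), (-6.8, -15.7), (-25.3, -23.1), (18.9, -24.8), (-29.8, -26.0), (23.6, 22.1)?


x range: [-29.8, 23.6]
y range: [-26, 22.1]
Bounding box: (-29.8,-26) to (23.6,22.1)

(-29.8,-26) to (23.6,22.1)


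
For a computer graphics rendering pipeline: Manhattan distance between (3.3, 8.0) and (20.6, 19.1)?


|3.3-20.6| + |8-19.1| = 17.3 + 11.1 = 28.4

28.4


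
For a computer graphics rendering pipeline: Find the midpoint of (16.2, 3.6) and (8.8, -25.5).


M = ((16.2+8.8)/2, (3.6+(-25.5))/2)
= (12.5, -10.95)

(12.5, -10.95)


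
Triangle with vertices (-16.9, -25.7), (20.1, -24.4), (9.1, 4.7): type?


Side lengths squared: AB^2=1370.69, BC^2=967.81, CA^2=1600.16
Sorted: [967.81, 1370.69, 1600.16]
By sides: Scalene, By angles: Acute

Scalene, Acute


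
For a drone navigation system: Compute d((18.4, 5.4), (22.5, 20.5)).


dx=4.1, dy=15.1
d^2 = 4.1^2 + 15.1^2 = 244.82
d = sqrt(244.82) = 15.6467

15.6467


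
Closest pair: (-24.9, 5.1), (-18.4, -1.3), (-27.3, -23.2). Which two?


d(P0,P1) = 9.122, d(P0,P2) = 28.4016, d(P1,P2) = 23.6394
Closest: P0 and P1

Closest pair: (-24.9, 5.1) and (-18.4, -1.3), distance = 9.122


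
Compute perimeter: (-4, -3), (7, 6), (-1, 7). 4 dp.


Sides: (-4, -3)->(7, 6): sqrt(202) = 14.21267, (7, 6)->(-1, 7): sqrt(65) = 8.062258, (-1, 7)->(-4, -3): sqrt(109) = 10.440307
Sum = 32.715235
Perimeter = 32.7152

32.7152


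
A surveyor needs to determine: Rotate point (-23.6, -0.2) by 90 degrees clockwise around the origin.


90° CW: (x,y) -> (y, -x)
(-23.6,-0.2) -> (-0.2, 23.6)

(-0.2, 23.6)


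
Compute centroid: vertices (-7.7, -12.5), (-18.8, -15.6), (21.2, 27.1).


Centroid = ((x_A+x_B+x_C)/3, (y_A+y_B+y_C)/3)
= (((-7.7)+(-18.8)+21.2)/3, ((-12.5)+(-15.6)+27.1)/3)
= (-1.7667, -0.3333)

(-1.7667, -0.3333)


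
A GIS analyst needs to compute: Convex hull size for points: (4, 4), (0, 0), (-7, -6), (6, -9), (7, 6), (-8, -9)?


Convex hull vertices (CCW): (-8, -9), (6, -9), (7, 6), (4, 4), (-7, -6)
Count = 5

5


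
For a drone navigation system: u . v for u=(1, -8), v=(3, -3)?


u . v = u_x*v_x + u_y*v_y = 1*3 + (-8)*(-3)
= 3 + 24 = 27

27


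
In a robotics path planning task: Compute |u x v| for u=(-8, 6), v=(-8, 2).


|u x v| = |(-8)*2 - 6*(-8)|
= |(-16) - (-48)| = 32

32


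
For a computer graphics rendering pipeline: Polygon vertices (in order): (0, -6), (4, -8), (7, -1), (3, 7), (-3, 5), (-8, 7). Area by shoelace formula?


Shoelace sum: (0*(-8) - 4*(-6)) + (4*(-1) - 7*(-8)) + (7*7 - 3*(-1)) + (3*5 - (-3)*7) + ((-3)*7 - (-8)*5) + ((-8)*(-6) - 0*7)
= 231
Area = |231|/2 = 115.5

115.5


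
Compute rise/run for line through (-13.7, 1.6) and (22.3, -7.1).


slope = (y2-y1)/(x2-x1) = ((-7.1)-1.6)/(22.3-(-13.7)) = (-8.7)/36 = -0.2417

-0.2417


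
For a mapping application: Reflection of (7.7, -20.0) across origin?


Reflection over origin: (x,y) -> (-x,-y)
(7.7, -20) -> (-7.7, 20)

(-7.7, 20)


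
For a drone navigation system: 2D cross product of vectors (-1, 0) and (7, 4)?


u x v = u_x*v_y - u_y*v_x = (-1)*4 - 0*7
= (-4) - 0 = -4

-4


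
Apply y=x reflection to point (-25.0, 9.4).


Reflection over y=x: (x,y) -> (y,x)
(-25, 9.4) -> (9.4, -25)

(9.4, -25)


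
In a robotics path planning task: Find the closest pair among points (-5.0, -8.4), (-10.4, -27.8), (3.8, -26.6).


d(P0,P1) = 20.1375, d(P0,P2) = 20.2158, d(P1,P2) = 14.2506
Closest: P1 and P2

Closest pair: (-10.4, -27.8) and (3.8, -26.6), distance = 14.2506


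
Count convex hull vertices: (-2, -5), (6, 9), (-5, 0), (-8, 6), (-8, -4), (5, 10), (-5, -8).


Convex hull vertices (CCW): (-8, -4), (-5, -8), (-2, -5), (6, 9), (5, 10), (-8, 6)
Count = 6

6


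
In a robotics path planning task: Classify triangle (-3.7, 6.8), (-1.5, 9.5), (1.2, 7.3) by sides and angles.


Side lengths squared: AB^2=12.13, BC^2=12.13, CA^2=24.26
Sorted: [12.13, 12.13, 24.26]
By sides: Isosceles, By angles: Right

Isosceles, Right


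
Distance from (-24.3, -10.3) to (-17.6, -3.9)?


dx=6.7, dy=6.4
d^2 = 6.7^2 + 6.4^2 = 85.85
d = sqrt(85.85) = 9.2655

9.2655


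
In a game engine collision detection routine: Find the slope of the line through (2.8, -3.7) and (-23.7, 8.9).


slope = (y2-y1)/(x2-x1) = (8.9-(-3.7))/((-23.7)-2.8) = 12.6/(-26.5) = -0.4755

-0.4755


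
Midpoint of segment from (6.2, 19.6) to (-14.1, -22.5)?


M = ((6.2+(-14.1))/2, (19.6+(-22.5))/2)
= (-3.95, -1.45)

(-3.95, -1.45)


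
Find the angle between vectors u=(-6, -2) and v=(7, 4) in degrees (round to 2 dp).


u.v = -50, |u| = sqrt(40) = 6.3246, |v| = sqrt(65) = 8.0623
cos(theta) = u.v/(|u||v|) = -50/sqrt(2600) = -0.980581
theta = acos(-0.980581) = 168.69 degrees

168.69 degrees


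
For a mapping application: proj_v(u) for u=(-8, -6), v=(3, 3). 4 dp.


u.v = -42, |v| = sqrt(18) = 4.2426
Scalar projection = u.v / |v| = -42 / sqrt(18) = -9.8995

-9.8995


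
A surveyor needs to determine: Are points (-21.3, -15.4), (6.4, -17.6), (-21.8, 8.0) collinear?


Cross product: (6.4-(-21.3))*(8-(-15.4)) - ((-17.6)-(-15.4))*((-21.8)-(-21.3))
= 647.08

No, not collinear


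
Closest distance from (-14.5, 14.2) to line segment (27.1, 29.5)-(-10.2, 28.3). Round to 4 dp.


Project P onto AB: t = 1 (clamped to [0,1])
Closest point on segment: (-10.2, 28.3)
Distance: 14.7411

14.7411


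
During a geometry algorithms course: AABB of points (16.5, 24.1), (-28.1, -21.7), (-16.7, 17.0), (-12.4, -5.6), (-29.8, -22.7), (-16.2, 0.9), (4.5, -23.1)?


x range: [-29.8, 16.5]
y range: [-23.1, 24.1]
Bounding box: (-29.8,-23.1) to (16.5,24.1)

(-29.8,-23.1) to (16.5,24.1)


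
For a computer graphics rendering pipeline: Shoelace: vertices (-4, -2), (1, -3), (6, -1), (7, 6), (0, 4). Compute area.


Shoelace sum: ((-4)*(-3) - 1*(-2)) + (1*(-1) - 6*(-3)) + (6*6 - 7*(-1)) + (7*4 - 0*6) + (0*(-2) - (-4)*4)
= 118
Area = |118|/2 = 59

59


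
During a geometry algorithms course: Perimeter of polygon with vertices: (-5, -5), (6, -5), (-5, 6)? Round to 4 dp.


Sides: (-5, -5)->(6, -5): sqrt(121) = 11, (6, -5)->(-5, 6): sqrt(242) = 15.556349, (-5, 6)->(-5, -5): sqrt(121) = 11
Sum = 37.556349
Perimeter = 37.5563

37.5563


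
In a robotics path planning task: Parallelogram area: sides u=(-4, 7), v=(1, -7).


|u x v| = |(-4)*(-7) - 7*1|
= |28 - 7| = 21

21


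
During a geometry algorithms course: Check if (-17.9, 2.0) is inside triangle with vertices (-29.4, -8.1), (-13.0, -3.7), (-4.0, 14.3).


Cross products: AB x AP = 115.04, BC x BP = 139.5, CA x CP = 1.06
All same sign? yes

Yes, inside


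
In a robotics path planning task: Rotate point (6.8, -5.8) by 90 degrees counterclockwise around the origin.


90° CCW: (x,y) -> (-y, x)
(6.8,-5.8) -> (5.8, 6.8)

(5.8, 6.8)


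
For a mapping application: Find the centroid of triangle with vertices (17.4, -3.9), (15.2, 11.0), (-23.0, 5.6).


Centroid = ((x_A+x_B+x_C)/3, (y_A+y_B+y_C)/3)
= ((17.4+15.2+(-23))/3, ((-3.9)+11+5.6)/3)
= (3.2, 4.2333)

(3.2, 4.2333)


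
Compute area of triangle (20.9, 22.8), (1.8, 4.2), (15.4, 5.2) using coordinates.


Area = |x_A(y_B-y_C) + x_B(y_C-y_A) + x_C(y_A-y_B)|/2
= |(-20.9) + (-31.68) + 286.44|/2
= 233.86/2 = 116.93

116.93


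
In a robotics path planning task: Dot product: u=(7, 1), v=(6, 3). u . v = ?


u . v = u_x*v_x + u_y*v_y = 7*6 + 1*3
= 42 + 3 = 45

45


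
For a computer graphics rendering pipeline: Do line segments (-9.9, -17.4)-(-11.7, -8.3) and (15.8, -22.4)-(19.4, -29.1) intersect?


Cross products: d1=-154.19, d2=-133.49, d3=-224.87, d4=-245.57
d1*d2 < 0 and d3*d4 < 0? no

No, they don't intersect


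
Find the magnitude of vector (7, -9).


|u| = sqrt(7^2 + (-9)^2) = sqrt(130) = 11.4018

11.4018


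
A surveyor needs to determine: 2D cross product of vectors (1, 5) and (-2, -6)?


u x v = u_x*v_y - u_y*v_x = 1*(-6) - 5*(-2)
= (-6) - (-10) = 4

4


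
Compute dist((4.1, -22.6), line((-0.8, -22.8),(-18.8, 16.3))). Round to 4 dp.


|cross product| = 195.19
|line direction| = sqrt(1852.81) = 43.0443
Distance = 195.19/sqrt(1852.81) = 4.5346

4.5346


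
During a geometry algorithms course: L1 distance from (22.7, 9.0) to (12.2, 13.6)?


|22.7-12.2| + |9-13.6| = 10.5 + 4.6 = 15.1

15.1


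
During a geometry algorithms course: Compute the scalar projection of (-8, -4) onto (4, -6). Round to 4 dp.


u.v = -8, |v| = sqrt(52) = 7.2111
Scalar projection = u.v / |v| = -8 / sqrt(52) = -1.1094

-1.1094


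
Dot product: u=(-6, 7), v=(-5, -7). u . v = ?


u . v = u_x*v_x + u_y*v_y = (-6)*(-5) + 7*(-7)
= 30 + (-49) = -19

-19


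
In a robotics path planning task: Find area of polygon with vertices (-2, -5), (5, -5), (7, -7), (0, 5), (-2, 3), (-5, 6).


Shoelace sum: ((-2)*(-5) - 5*(-5)) + (5*(-7) - 7*(-5)) + (7*5 - 0*(-7)) + (0*3 - (-2)*5) + ((-2)*6 - (-5)*3) + ((-5)*(-5) - (-2)*6)
= 120
Area = |120|/2 = 60

60


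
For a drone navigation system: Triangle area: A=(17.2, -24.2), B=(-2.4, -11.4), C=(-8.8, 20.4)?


Area = |x_A(y_B-y_C) + x_B(y_C-y_A) + x_C(y_A-y_B)|/2
= |(-546.96) + (-107.04) + 112.64|/2
= 541.36/2 = 270.68

270.68


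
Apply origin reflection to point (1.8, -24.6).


Reflection over origin: (x,y) -> (-x,-y)
(1.8, -24.6) -> (-1.8, 24.6)

(-1.8, 24.6)


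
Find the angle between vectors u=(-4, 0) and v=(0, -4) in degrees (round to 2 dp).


u.v = 0, |u| = sqrt(16) = 4, |v| = sqrt(16) = 4
cos(theta) = u.v/(|u||v|) = 0/sqrt(256) = 0
theta = acos(0) = 90 degrees

90 degrees


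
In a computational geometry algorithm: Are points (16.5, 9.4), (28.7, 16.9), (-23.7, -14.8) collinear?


Cross product: (28.7-16.5)*((-14.8)-9.4) - (16.9-9.4)*((-23.7)-16.5)
= 6.26

No, not collinear


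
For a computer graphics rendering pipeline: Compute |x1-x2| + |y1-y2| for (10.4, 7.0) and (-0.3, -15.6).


|10.4-(-0.3)| + |7-(-15.6)| = 10.7 + 22.6 = 33.3

33.3


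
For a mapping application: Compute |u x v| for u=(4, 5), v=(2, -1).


|u x v| = |4*(-1) - 5*2|
= |(-4) - 10| = 14

14


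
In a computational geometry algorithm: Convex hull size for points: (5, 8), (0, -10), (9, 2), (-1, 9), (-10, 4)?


Convex hull vertices (CCW): (-10, 4), (0, -10), (9, 2), (5, 8), (-1, 9)
Count = 5

5


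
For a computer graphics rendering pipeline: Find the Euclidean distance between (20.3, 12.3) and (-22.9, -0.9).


dx=-43.2, dy=-13.2
d^2 = (-43.2)^2 + (-13.2)^2 = 2040.48
d = sqrt(2040.48) = 45.1717

45.1717


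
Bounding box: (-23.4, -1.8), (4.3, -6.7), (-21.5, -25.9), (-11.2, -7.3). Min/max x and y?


x range: [-23.4, 4.3]
y range: [-25.9, -1.8]
Bounding box: (-23.4,-25.9) to (4.3,-1.8)

(-23.4,-25.9) to (4.3,-1.8)


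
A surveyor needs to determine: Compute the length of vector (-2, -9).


|u| = sqrt((-2)^2 + (-9)^2) = sqrt(85) = 9.2195

9.2195


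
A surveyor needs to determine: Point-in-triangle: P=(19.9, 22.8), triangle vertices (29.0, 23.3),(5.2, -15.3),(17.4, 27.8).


Cross products: AB x AP = -339.36, BC x BP = -168.75, CA x CP = -46.75
All same sign? yes

Yes, inside


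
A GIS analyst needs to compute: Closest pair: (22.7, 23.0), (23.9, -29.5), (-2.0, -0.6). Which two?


d(P0,P1) = 52.5137, d(P0,P2) = 34.1621, d(P1,P2) = 38.8075
Closest: P0 and P2

Closest pair: (22.7, 23.0) and (-2.0, -0.6), distance = 34.1621


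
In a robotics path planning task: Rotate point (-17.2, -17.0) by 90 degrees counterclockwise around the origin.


90° CCW: (x,y) -> (-y, x)
(-17.2,-17) -> (17, -17.2)

(17, -17.2)


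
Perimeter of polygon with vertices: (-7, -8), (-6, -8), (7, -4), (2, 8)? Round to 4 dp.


Sides: (-7, -8)->(-6, -8): sqrt(1) = 1, (-6, -8)->(7, -4): sqrt(185) = 13.601471, (7, -4)->(2, 8): sqrt(169) = 13, (2, 8)->(-7, -8): sqrt(337) = 18.35756
Sum = 45.959031
Perimeter = 45.959

45.959


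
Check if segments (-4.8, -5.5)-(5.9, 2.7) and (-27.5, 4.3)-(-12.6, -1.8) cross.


Cross products: d1=-7.55, d2=179.9, d3=291, d4=103.55
d1*d2 < 0 and d3*d4 < 0? no

No, they don't intersect


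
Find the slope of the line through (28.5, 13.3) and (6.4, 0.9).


slope = (y2-y1)/(x2-x1) = (0.9-13.3)/(6.4-28.5) = (-12.4)/(-22.1) = 0.5611

0.5611


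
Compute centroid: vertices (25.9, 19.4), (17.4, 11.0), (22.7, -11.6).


Centroid = ((x_A+x_B+x_C)/3, (y_A+y_B+y_C)/3)
= ((25.9+17.4+22.7)/3, (19.4+11+(-11.6))/3)
= (22, 6.2667)

(22, 6.2667)


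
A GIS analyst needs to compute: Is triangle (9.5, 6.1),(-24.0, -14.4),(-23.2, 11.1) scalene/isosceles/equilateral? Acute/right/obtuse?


Side lengths squared: AB^2=1542.5, BC^2=650.89, CA^2=1094.29
Sorted: [650.89, 1094.29, 1542.5]
By sides: Scalene, By angles: Acute

Scalene, Acute
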